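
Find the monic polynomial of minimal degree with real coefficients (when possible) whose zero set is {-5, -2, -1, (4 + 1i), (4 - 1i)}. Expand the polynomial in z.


The polynomial is p(z) = ∏_{α ∈ S} (z − α), where S = {-5, -2, -1, (4 + 1i), (4 - 1i)}.
Expanding the product yields: p(z) = z^5 -30·z^3 + 10·z^2 + 209·z + 170.
Note conjugate pairs combine to real quadratics: (z − (4+1i))(z − (4−1i)) = z² − 8z + 17.
The resulting polynomial has degree 5 and real coefficients as required.

p(z) = z^5 -30·z^3 + 10·z^2 + 209·z + 170.


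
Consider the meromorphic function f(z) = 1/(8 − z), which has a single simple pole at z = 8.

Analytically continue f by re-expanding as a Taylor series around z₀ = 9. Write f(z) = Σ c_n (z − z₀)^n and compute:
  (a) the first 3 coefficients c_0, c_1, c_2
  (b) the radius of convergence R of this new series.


Let w = z − z₀, so z = z₀ + w.
Then 8 − z = 8 − (z₀ + w) = (8 − z₀) − w = -1 − w.
f(z) = 1/(-1 − w) = (1/(-1)) · 1/(1 − w/(-1)) = Σ_{n≥0} w^n / (-1)^(n+1).
So c_n = 1/(-1)^(n+1):
  c_0 = 1/(-1)^1 = -1.
  c_1 = 1/(-1)^2 = 1.
  c_2 = 1/(-1)^3 = -1.
The series is valid for |w/d| < 1, i.e. |z − z₀| < |d|.
Radius of convergence: R = |8 − z₀| = |-1| = 1 (distance from z₀ to the singularity z = 8).

c_0 = -1, c_1 = 1, c_2 = -1; R = 1.


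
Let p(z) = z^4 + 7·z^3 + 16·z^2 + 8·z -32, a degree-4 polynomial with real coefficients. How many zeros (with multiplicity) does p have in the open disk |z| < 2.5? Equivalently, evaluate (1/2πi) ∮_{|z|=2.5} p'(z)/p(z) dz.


The zeros of p are: 1, (-2 + 2i), (-2 - 2i), -4.
Their magnitudes are: 1, 2.828, 2.828, 4.
Zeros with |z| < R = 2.5: 1.
Count = 1.
By the argument principle, (1/2πi) ∮_{|z|=R} p'(z)/p(z) dz equals exactly this count.

Number of zeros inside |z| < 2.5: 1.


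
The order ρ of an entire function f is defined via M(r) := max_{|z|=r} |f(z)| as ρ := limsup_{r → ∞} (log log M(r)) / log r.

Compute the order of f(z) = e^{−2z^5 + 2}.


|e^{−2z^5 + 2}| = e^{Re(-2·z^5) + 2} ≤ e^{2|z|^5 + 2} = e^{2r^5 + 2} on |z| = r, so ρ ≤ 5. Choosing z on |z|=r so that -2·z^5 is real positive (always possible by picking arg z appropriately) gives |f(z)| = e^{2r^5 + 2}, matching the bound. The additive constant 2 does not affect log log M(r) ~ 5·log r. Hence ρ = 5.
Therefore ρ = 5.

Order ρ = 5.


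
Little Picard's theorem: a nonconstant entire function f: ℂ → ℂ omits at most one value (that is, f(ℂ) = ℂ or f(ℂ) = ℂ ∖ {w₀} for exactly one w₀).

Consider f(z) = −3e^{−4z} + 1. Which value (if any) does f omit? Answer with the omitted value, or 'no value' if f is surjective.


Little Picard bounds the complement of f(ℂ) to at most one point.
e^{−4z} is never zero on ℂ, so -3·e^{−4z} takes every value in ℂ ∖ {0}. Adding 1 shifts the range to ℂ ∖ {1}. Thus f omits exactly the value 1.

Omitted value: 1.


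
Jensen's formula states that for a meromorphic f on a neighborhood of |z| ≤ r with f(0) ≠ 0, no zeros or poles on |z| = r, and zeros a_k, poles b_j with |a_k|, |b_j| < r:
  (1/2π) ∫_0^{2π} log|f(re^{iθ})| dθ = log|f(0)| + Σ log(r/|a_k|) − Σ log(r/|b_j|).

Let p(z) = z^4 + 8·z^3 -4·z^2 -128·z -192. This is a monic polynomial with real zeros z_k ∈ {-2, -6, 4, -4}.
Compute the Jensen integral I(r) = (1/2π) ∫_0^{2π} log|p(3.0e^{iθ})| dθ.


Zeros: -6, -4, -2, 4; r = 3.0.
Inside |z| < r: -2. Outside (|z| ≥ r): -6, -4, 4.
p(0) = -192, so log|p(0)| = log(192) = 5.2575.
Apply Jensen: I(r) = log|p(0)| + Σ_k log(r/|z_k|), summed over zeros inside |z| < r.
  log(r/|z_k|) for z_k = -2: log(3.0/2) = 0.4055
  Outside zeros (-6, -4, 4) contribute nothing to the Jensen sum.
Sum over inside zeros: 0.4055.
I(r) = log|p(0)| + (inside sum) = 5.2575 + 0.4055 = 5.6630.
Note: since some zeros are outside |z| ≤ r, the simplified n·log(r) form does NOT apply — only the inside zeros contribute.

I(r) ≈ 5.6630.


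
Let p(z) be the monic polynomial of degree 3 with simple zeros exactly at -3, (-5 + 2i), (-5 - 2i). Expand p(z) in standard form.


The polynomial is p(z) = ∏_{α ∈ S} (z − α), where S = {-3, (-5 + 2i), (-5 - 2i)}.
Expanding the product yields: p(z) = z^3 + 13·z^2 + 59·z + 87.
Note conjugate pairs combine to real quadratics: (z − (-5+2i))(z − (-5−2i)) = z² + 10z + 29.
The resulting polynomial has degree 3 and real coefficients as required.

p(z) = z^3 + 13·z^2 + 59·z + 87.


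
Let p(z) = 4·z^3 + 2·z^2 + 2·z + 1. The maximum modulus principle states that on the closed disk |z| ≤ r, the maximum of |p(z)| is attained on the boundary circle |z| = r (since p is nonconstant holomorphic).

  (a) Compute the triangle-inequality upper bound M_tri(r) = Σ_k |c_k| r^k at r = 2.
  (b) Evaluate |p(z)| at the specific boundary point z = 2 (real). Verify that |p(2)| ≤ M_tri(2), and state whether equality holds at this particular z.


Coefficients: c_0 = 1, c_1 = 2, c_2 = 2, c_3 = 4. Radius r = 2.
Part (a). Triangle bound: M_tri(r) = Σ_k |c_k| r^k
  = |1|·2^0 + |2|·2^1 + |2|·2^2 + |4|·2^3
  = 1 + 4 + 8 + 32 = 45.
This bounds M(r) := max_{|z|=r} |p(z)| from above; equality holds iff all terms c_k z^k can be made to align in phase at a single z on |z|=r.
Part (b). At z = 2 (real, on the circle |z| = r):
  p(2) = (1)·2^0 + (2)·2^1 + (2)·2^2 + (4)·2^3 = 45.
  |p(2)| = 45.
Since all nonzero coefficients share the same sign, |p(2)| = 45 = M_tri(2); the triangle bound is attained at z = 2, so in fact M(r) = 45.

M_tri(2) = 45; |p(2)| = 45; equality at z=2: yes.


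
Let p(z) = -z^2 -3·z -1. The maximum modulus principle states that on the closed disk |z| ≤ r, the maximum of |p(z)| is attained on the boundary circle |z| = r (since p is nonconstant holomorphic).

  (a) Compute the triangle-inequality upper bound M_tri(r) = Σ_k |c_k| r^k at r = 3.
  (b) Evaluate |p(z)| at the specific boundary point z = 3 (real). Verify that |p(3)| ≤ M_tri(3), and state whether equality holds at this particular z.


Coefficients: c_0 = -1, c_1 = -3, c_2 = -1. Radius r = 3.
Part (a). Triangle bound: M_tri(r) = Σ_k |c_k| r^k
  = |-1|·3^0 + |-3|·3^1 + |-1|·3^2
  = 1 + 9 + 9 = 19.
This bounds M(r) := max_{|z|=r} |p(z)| from above; equality holds iff all terms c_k z^k can be made to align in phase at a single z on |z|=r.
Part (b). At z = 3 (real, on the circle |z| = r):
  p(3) = (-1)·3^0 + (-3)·3^1 + (-1)·3^2 = -19.
  |p(3)| = 19.
Since all nonzero coefficients share the same sign, |p(3)| = 19 = M_tri(3); the triangle bound is attained at z = 3, so in fact M(r) = 19.

M_tri(3) = 19; |p(3)| = 19; equality at z=3: yes.


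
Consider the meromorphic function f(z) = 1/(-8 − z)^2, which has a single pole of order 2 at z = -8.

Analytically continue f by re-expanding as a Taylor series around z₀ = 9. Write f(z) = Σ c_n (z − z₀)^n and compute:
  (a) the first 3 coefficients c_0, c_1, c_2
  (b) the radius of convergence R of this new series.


Let w = z − z₀, so z = z₀ + w.
Then -8 − z = -8 − (z₀ + w) = (-8 − z₀) − w = -17 − w.
f(z) = 1/(-17 − w)^2 = (1/(-17)^2) · (1 − w/(-17))^{−2}.
By the binomial series (1−u)^{−2} = Σ_{n≥0} C(n+1, 1) u^n for |u|<1, with u = w/(-17):
  c_n = C(n+1, 1) / (-17)^(n+2).
  c_0 = 1/(-17)^2 = 1/289.
  c_1 = 2/(-17)^3 = -2/4913.
  c_2 = 3/(-17)^4 = 3/83521.
The series is valid for |w/d| < 1, i.e. |z − z₀| < |d|.
Radius of convergence: R = |-8 − z₀| = |-17| = 17 (distance from z₀ to the singularity z = -8).

c_0 = 1/289, c_1 = -2/4913, c_2 = 3/83521; R = 17.


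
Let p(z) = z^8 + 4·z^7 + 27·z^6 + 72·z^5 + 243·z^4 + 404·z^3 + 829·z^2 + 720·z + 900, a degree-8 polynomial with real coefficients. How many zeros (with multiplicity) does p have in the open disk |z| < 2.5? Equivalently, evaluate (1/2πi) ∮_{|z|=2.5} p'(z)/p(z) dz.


The zeros of p are: (0 + 2i), (0 - 2i), (-1 + 2i), (-1 - 2i), (-1 + 2i), (-1 - 2i), (0 + 3i), (0 - 3i).
Their magnitudes are: 2, 2, 2.236, 2.236, 2.236, 2.236, 3, 3.
Zeros with |z| < R = 2.5: (0 + 2i), (0 - 2i), (-1 + 2i), (-1 - 2i), (-1 + 2i), (-1 - 2i).
Count = 6.
By the argument principle, (1/2πi) ∮_{|z|=R} p'(z)/p(z) dz equals exactly this count.

Number of zeros inside |z| < 2.5: 6.


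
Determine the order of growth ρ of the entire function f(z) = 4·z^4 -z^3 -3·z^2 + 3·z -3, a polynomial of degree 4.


|f(z)| ≤ Σ|c_k|·r^k = O(r^4) as r → ∞. Polynomial growth is O(e^{r^ε}) for every ε > 0 (since r^4/e^{r^ε} → 0), so ρ ≤ ε for all ε > 0, i.e. ρ = 0. Every nonconstant polynomial has order 0.
Therefore ρ = 0.

Order ρ = 0.


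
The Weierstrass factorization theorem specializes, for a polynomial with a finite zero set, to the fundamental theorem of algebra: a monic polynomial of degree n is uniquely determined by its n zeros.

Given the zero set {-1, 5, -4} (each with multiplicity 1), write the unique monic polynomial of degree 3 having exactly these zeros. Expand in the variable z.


The polynomial is p(z) = ∏_{α ∈ S} (z − α), where S = {-1, 5, -4}.
Expanding the product yields: p(z) = z^3 -21·z -20.
The resulting polynomial has degree 3 and real coefficients as required.

p(z) = z^3 -21·z -20.


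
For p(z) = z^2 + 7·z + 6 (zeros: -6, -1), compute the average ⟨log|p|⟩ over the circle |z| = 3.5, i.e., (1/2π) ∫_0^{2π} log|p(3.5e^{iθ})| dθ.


Zeros: -6, -1; r = 3.5.
Inside |z| < r: -1. Outside (|z| ≥ r): -6.
p(0) = 6, so log|p(0)| = log(6) = 1.7918.
Apply Jensen: I(r) = log|p(0)| + Σ_k log(r/|z_k|), summed over zeros inside |z| < r.
  log(r/|z_k|) for z_k = -1: log(3.5/1) = 1.2528
  Outside zeros (-6) contribute nothing to the Jensen sum.
Sum over inside zeros: 1.2528.
I(r) = log|p(0)| + (inside sum) = 1.7918 + 1.2528 = 3.0445.
Note: since some zeros are outside |z| ≤ r, the simplified n·log(r) form does NOT apply — only the inside zeros contribute.

I(r) ≈ 3.0445.


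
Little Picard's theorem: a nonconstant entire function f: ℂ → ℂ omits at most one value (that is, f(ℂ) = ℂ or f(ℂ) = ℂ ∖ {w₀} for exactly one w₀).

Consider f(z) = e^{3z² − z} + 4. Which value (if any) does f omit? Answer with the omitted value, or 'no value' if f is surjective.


Little Picard bounds the complement of f(ℂ) to at most one point.
The exponent g(z) = 3z² − z is a nonconstant polynomial, hence surjective onto ℂ. So e^{g(z)} takes every value in {e^w : w ∈ ℂ} = ℂ ∖ {0}. Adding 4 shifts the range to ℂ ∖ {4}. f omits exactly 4.

Omitted value: 4.


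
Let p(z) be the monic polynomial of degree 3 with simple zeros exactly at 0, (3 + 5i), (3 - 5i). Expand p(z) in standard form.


The polynomial is p(z) = ∏_{α ∈ S} (z − α), where S = {0, (3 + 5i), (3 - 5i)}.
Expanding the product yields: p(z) = z^3 -6·z^2 + 34·z.
Note conjugate pairs combine to real quadratics: (z − (3+5i))(z − (3−5i)) = z² − 6z + 34.
The resulting polynomial has degree 3 and real coefficients as required.

p(z) = z^3 -6·z^2 + 34·z.


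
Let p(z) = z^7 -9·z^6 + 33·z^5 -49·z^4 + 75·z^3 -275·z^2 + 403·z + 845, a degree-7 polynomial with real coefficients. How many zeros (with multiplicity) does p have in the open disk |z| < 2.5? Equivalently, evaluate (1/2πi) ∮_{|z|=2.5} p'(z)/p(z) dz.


The zeros of p are: -1, (-1 + 2i), (-1 - 2i), (3 + 2i), (3 - 2i), (3 + 2i), (3 - 2i).
Their magnitudes are: 1, 2.236, 2.236, 3.606, 3.606, 3.606, 3.606.
Zeros with |z| < R = 2.5: -1, (-1 + 2i), (-1 - 2i).
Count = 3.
By the argument principle, (1/2πi) ∮_{|z|=R} p'(z)/p(z) dz equals exactly this count.

Number of zeros inside |z| < 2.5: 3.


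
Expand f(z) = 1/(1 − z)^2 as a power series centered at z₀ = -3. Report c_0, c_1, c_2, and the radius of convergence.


Let w = z − z₀, so z = z₀ + w.
Then 1 − z = 1 − (z₀ + w) = (1 − z₀) − w = 4 − w.
f(z) = 1/(4 − w)^2 = (1/(4)^2) · (1 − w/(4))^{−2}.
By the binomial series (1−u)^{−2} = Σ_{n≥0} C(n+1, 1) u^n for |u|<1, with u = w/(4):
  c_n = C(n+1, 1) / (4)^(n+2).
  c_0 = 1/(4)^2 = 1/16.
  c_1 = 2/(4)^3 = 1/32.
  c_2 = 3/(4)^4 = 3/256.
The series is valid for |w/d| < 1, i.e. |z − z₀| < |d|.
Radius of convergence: R = |1 − z₀| = |4| = 4 (distance from z₀ to the singularity z = 1).

c_0 = 1/16, c_1 = 1/32, c_2 = 3/256; R = 4.


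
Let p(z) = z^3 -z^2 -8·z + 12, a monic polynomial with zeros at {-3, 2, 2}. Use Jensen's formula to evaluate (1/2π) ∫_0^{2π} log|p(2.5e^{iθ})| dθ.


Zeros: -3, 2, 2; r = 2.5.
Inside |z| < r: 2, 2. Outside (|z| ≥ r): -3.
p(0) = 12, so log|p(0)| = log(12) = 2.4849.
Apply Jensen: I(r) = log|p(0)| + Σ_k log(r/|z_k|), summed over zeros inside |z| < r.
  log(r/|z_k|) for z_k = 2: log(2.5/2) = 0.2231
  log(r/|z_k|) for z_k = 2: log(2.5/2) = 0.2231
  Outside zeros (-3) contribute nothing to the Jensen sum.
Sum over inside zeros: 0.4463.
I(r) = log|p(0)| + (inside sum) = 2.4849 + 0.4463 = 2.9312.
Note: since some zeros are outside |z| ≤ r, the simplified n·log(r) form does NOT apply — only the inside zeros contribute.

I(r) ≈ 2.9312.


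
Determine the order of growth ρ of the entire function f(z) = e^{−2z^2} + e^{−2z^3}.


Each summand is entire of order 2 and 3 respectively (as in the single-exponential case). The order of a sum is at most the max of the orders, so ρ ≤ 3. For the lower bound: on |z|=r choose arg z so that -2z^3 is real positive; then |e^{-2z^3}| = e^{2r^3} while |e^{-2z^2}| ≤ e^{2r^2} = o(e^{2r^3}). So |f| ≥ e^{2r^3}(1 − o(1)) and ρ ≥ 3. Hence ρ = max(2, 3) = 3.
Therefore ρ = 3.

Order ρ = 3.


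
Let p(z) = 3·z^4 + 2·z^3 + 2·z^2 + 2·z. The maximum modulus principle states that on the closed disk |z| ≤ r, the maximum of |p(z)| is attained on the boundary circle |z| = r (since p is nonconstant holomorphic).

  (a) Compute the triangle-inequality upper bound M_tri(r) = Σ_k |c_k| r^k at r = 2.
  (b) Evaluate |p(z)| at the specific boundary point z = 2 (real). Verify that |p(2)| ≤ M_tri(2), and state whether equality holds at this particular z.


Coefficients: c_0 = 0, c_1 = 2, c_2 = 2, c_3 = 2, c_4 = 3. Radius r = 2.
Part (a). Triangle bound: M_tri(r) = Σ_k |c_k| r^k
  = |0|·2^0 + |2|·2^1 + |2|·2^2 + |2|·2^3 + |3|·2^4
  = 0 + 4 + 8 + 16 + 48 = 76.
This bounds M(r) := max_{|z|=r} |p(z)| from above; equality holds iff all terms c_k z^k can be made to align in phase at a single z on |z|=r.
Part (b). At z = 2 (real, on the circle |z| = r):
  p(2) = (0)·2^0 + (2)·2^1 + (2)·2^2 + (2)·2^3 + (3)·2^4 = 76.
  |p(2)| = 76.
Since all nonzero coefficients share the same sign, |p(2)| = 76 = M_tri(2); the triangle bound is attained at z = 2, so in fact M(r) = 76.

M_tri(2) = 76; |p(2)| = 76; equality at z=2: yes.


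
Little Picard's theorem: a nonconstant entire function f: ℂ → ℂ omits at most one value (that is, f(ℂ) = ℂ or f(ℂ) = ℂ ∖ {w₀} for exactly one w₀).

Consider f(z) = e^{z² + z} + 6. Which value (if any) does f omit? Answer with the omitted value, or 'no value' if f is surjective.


Little Picard bounds the complement of f(ℂ) to at most one point.
The exponent g(z) = z² + z is a nonconstant polynomial, hence surjective onto ℂ. So e^{g(z)} takes every value in {e^w : w ∈ ℂ} = ℂ ∖ {0}. Adding 6 shifts the range to ℂ ∖ {6}. f omits exactly 6.

Omitted value: 6.


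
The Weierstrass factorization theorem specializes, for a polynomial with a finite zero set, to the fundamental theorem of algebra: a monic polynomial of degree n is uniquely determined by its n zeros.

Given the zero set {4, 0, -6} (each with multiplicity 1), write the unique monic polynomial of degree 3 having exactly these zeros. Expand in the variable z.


The polynomial is p(z) = ∏_{α ∈ S} (z − α), where S = {4, 0, -6}.
Expanding the product yields: p(z) = z^3 + 2·z^2 -24·z.
The resulting polynomial has degree 3 and real coefficients as required.

p(z) = z^3 + 2·z^2 -24·z.


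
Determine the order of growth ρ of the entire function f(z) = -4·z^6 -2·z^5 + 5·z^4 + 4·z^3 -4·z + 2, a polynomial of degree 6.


|f(z)| ≤ Σ|c_k|·r^k = O(r^6) as r → ∞. Polynomial growth is O(e^{r^ε}) for every ε > 0 (since r^6/e^{r^ε} → 0), so ρ ≤ ε for all ε > 0, i.e. ρ = 0. Every nonconstant polynomial has order 0.
Therefore ρ = 0.

Order ρ = 0.


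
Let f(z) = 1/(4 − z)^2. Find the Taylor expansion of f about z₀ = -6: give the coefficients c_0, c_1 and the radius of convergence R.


Let w = z − z₀, so z = z₀ + w.
Then 4 − z = 4 − (z₀ + w) = (4 − z₀) − w = 10 − w.
f(z) = 1/(10 − w)^2 = (1/(10)^2) · (1 − w/(10))^{−2}.
By the binomial series (1−u)^{−2} = Σ_{n≥0} C(n+1, 1) u^n for |u|<1, with u = w/(10):
  c_n = C(n+1, 1) / (10)^(n+2).
  c_0 = 1/(10)^2 = 1/100.
  c_1 = 2/(10)^3 = 1/500.
The series is valid for |w/d| < 1, i.e. |z − z₀| < |d|.
Radius of convergence: R = |4 − z₀| = |10| = 10 (distance from z₀ to the singularity z = 4).

c_0 = 1/100, c_1 = 1/500; R = 10.


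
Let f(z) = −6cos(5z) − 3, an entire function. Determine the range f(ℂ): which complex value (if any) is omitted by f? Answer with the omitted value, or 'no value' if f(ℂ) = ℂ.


Little Picard bounds the complement of f(ℂ) to at most one point.
cos is entire and surjective onto ℂ: for every w ∈ ℂ, cos(ζ) = w has a solution ζ ∈ ℂ (e.g., via the complex inverse arccos). With ζ = 5z this gives z = ζ/(5). Then -6·cos(5z) takes every value in -6·ℂ = ℂ, and adding -3 is a bijection of ℂ. So f is surjective and omits no value. (Note: only on the real line is cos bounded by [−1, 1].)

Omitted value: no value.


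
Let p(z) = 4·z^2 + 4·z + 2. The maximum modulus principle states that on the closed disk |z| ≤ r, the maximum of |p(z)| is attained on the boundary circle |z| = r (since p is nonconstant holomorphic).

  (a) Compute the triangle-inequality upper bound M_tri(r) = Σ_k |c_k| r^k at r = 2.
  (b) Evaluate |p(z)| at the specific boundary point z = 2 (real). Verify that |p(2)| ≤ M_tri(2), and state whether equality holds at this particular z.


Coefficients: c_0 = 2, c_1 = 4, c_2 = 4. Radius r = 2.
Part (a). Triangle bound: M_tri(r) = Σ_k |c_k| r^k
  = |2|·2^0 + |4|·2^1 + |4|·2^2
  = 2 + 8 + 16 = 26.
This bounds M(r) := max_{|z|=r} |p(z)| from above; equality holds iff all terms c_k z^k can be made to align in phase at a single z on |z|=r.
Part (b). At z = 2 (real, on the circle |z| = r):
  p(2) = (2)·2^0 + (4)·2^1 + (4)·2^2 = 26.
  |p(2)| = 26.
Since all nonzero coefficients share the same sign, |p(2)| = 26 = M_tri(2); the triangle bound is attained at z = 2, so in fact M(r) = 26.

M_tri(2) = 26; |p(2)| = 26; equality at z=2: yes.


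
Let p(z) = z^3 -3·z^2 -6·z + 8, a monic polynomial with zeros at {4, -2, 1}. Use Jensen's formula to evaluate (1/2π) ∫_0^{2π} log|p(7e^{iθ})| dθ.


Zeros: -2, 1, 4; r = 7.
Inside |z| < r: -2, 1, 4. Outside (|z| ≥ r): ∅.
p(0) = 8, so log|p(0)| = log(8) = 2.0794.
Apply Jensen: I(r) = log|p(0)| + Σ_k log(r/|z_k|), summed over zeros inside |z| < r.
  log(r/|z_k|) for z_k = 4: log(7/4) = 0.5596
  log(r/|z_k|) for z_k = -2: log(7/2) = 1.2528
  log(r/|z_k|) for z_k = 1: log(7/1) = 1.9459
Sum over inside zeros: 3.7583.
I(r) = log|p(0)| + (inside sum) = 2.0794 + 3.7583 = 5.8377.
Closed form (all zeros inside, monic): I(r) = n·log(r) = 3·log(7) = 5.8377. ✓

I(r) ≈ 5.8377.


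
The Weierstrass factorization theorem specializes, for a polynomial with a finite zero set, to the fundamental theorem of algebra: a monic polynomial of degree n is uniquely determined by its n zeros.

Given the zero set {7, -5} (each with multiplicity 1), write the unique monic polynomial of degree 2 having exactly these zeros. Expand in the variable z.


The polynomial is p(z) = ∏_{α ∈ S} (z − α), where S = {7, -5}.
Expanding the product yields: p(z) = z^2 -2·z -35.
The resulting polynomial has degree 2 and real coefficients as required.

p(z) = z^2 -2·z -35.


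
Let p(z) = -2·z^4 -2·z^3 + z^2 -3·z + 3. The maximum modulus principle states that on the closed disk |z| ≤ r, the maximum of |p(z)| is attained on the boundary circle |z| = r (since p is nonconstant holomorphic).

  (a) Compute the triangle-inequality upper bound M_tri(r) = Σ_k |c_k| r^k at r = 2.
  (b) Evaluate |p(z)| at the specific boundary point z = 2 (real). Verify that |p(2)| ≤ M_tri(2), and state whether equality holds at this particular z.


Coefficients: c_0 = 3, c_1 = -3, c_2 = 1, c_3 = -2, c_4 = -2. Radius r = 2.
Part (a). Triangle bound: M_tri(r) = Σ_k |c_k| r^k
  = |3|·2^0 + |-3|·2^1 + |1|·2^2 + |-2|·2^3 + |-2|·2^4
  = 3 + 6 + 4 + 16 + 32 = 61.
This bounds M(r) := max_{|z|=r} |p(z)| from above; equality holds iff all terms c_k z^k can be made to align in phase at a single z on |z|=r.
Part (b). At z = 2 (real, on the circle |z| = r):
  p(2) = (3)·2^0 + (-3)·2^1 + (1)·2^2 + (-2)·2^3 + (-2)·2^4 = -47.
  |p(2)| = 47.
Check: |p(2)| = 47 ≤ 61 = M_tri(2). ✓ Equality does not hold at z = 2 (the coefficients have mixed signs, so the terms do not all align in phase there).

M_tri(2) = 61; |p(2)| = 47; equality at z=2: no.


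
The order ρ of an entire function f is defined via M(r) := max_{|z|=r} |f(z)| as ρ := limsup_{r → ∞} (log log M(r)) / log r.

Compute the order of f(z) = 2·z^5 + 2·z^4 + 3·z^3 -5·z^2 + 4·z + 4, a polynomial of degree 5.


|f(z)| ≤ Σ|c_k|·r^k = O(r^5) as r → ∞. Polynomial growth is O(e^{r^ε}) for every ε > 0 (since r^5/e^{r^ε} → 0), so ρ ≤ ε for all ε > 0, i.e. ρ = 0. Every nonconstant polynomial has order 0.
Therefore ρ = 0.

Order ρ = 0.


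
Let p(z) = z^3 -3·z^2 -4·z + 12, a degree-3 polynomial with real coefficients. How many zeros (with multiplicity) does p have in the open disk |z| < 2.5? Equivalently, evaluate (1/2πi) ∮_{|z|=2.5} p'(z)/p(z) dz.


The zeros of p are: -2, 2, 3.
Their magnitudes are: 2, 2, 3.
Zeros with |z| < R = 2.5: -2, 2.
Count = 2.
By the argument principle, (1/2πi) ∮_{|z|=R} p'(z)/p(z) dz equals exactly this count.

Number of zeros inside |z| < 2.5: 2.


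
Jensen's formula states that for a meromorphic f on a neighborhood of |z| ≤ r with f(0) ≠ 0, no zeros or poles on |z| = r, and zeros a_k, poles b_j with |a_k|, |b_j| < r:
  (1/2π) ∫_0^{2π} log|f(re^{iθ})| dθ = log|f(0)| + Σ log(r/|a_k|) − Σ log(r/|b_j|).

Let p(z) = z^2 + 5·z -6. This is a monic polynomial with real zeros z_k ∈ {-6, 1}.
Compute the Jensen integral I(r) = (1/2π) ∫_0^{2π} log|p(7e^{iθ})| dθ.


Zeros: -6, 1; r = 7.
Inside |z| < r: -6, 1. Outside (|z| ≥ r): ∅.
p(0) = -6, so log|p(0)| = log(6) = 1.7918.
Apply Jensen: I(r) = log|p(0)| + Σ_k log(r/|z_k|), summed over zeros inside |z| < r.
  log(r/|z_k|) for z_k = -6: log(7/6) = 0.1542
  log(r/|z_k|) for z_k = 1: log(7/1) = 1.9459
Sum over inside zeros: 2.1001.
I(r) = log|p(0)| + (inside sum) = 1.7918 + 2.1001 = 3.8918.
Closed form (all zeros inside, monic): I(r) = n·log(r) = 2·log(7) = 3.8918. ✓

I(r) ≈ 3.8918.


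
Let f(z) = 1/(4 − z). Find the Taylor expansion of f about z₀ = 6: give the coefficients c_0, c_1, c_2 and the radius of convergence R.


Let w = z − z₀, so z = z₀ + w.
Then 4 − z = 4 − (z₀ + w) = (4 − z₀) − w = -2 − w.
f(z) = 1/(-2 − w) = (1/(-2)) · 1/(1 − w/(-2)) = Σ_{n≥0} w^n / (-2)^(n+1).
So c_n = 1/(-2)^(n+1):
  c_0 = 1/(-2)^1 = -1/2.
  c_1 = 1/(-2)^2 = 1/4.
  c_2 = 1/(-2)^3 = -1/8.
The series is valid for |w/d| < 1, i.e. |z − z₀| < |d|.
Radius of convergence: R = |4 − z₀| = |-2| = 2 (distance from z₀ to the singularity z = 4).

c_0 = -1/2, c_1 = 1/4, c_2 = -1/8; R = 2.


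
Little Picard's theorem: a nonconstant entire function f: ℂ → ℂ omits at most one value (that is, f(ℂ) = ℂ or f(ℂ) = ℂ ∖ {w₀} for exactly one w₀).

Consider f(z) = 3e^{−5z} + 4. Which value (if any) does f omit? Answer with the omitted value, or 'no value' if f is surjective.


Little Picard bounds the complement of f(ℂ) to at most one point.
e^{−5z} is never zero on ℂ, so 3·e^{−5z} takes every value in ℂ ∖ {0}. Adding 4 shifts the range to ℂ ∖ {4}. Thus f omits exactly the value 4.

Omitted value: 4.


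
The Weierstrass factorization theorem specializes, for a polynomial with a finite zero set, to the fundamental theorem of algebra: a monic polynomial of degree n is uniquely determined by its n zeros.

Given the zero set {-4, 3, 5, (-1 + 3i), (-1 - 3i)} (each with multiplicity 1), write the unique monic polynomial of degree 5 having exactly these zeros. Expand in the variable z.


The polynomial is p(z) = ∏_{α ∈ S} (z − α), where S = {-4, 3, 5, (-1 + 3i), (-1 - 3i)}.
Expanding the product yields: p(z) = z^5 -2·z^4 -15·z^3 -14·z^2 -50·z + 600.
Note conjugate pairs combine to real quadratics: (z − (-1+3i))(z − (-1−3i)) = z² + 2z + 10.
The resulting polynomial has degree 5 and real coefficients as required.

p(z) = z^5 -2·z^4 -15·z^3 -14·z^2 -50·z + 600.


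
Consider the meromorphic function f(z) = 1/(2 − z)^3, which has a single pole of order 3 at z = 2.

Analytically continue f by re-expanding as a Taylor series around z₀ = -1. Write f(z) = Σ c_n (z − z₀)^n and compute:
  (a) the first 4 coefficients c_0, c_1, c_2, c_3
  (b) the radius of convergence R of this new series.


Let w = z − z₀, so z = z₀ + w.
Then 2 − z = 2 − (z₀ + w) = (2 − z₀) − w = 3 − w.
f(z) = 1/(3 − w)^3 = (1/(3)^3) · (1 − w/(3))^{−3}.
By the binomial series (1−u)^{−3} = Σ_{n≥0} C(n+2, 2) u^n for |u|<1, with u = w/(3):
  c_n = C(n+2, 2) / (3)^(n+3).
  c_0 = 1/(3)^3 = 1/27.
  c_1 = 3/(3)^4 = 1/27.
  c_2 = 6/(3)^5 = 2/81.
  c_3 = 10/(3)^6 = 10/729.
The series is valid for |w/d| < 1, i.e. |z − z₀| < |d|.
Radius of convergence: R = |2 − z₀| = |3| = 3 (distance from z₀ to the singularity z = 2).

c_0 = 1/27, c_1 = 1/27, c_2 = 2/81, c_3 = 10/729; R = 3.


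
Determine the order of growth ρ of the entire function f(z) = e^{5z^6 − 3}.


|e^{5z^6 − 3}| = e^{Re(5·z^6) + -3} ≤ e^{5|z|^6 + -3} = e^{5r^6 + -3} on |z| = r, so ρ ≤ 6. Choosing z on |z|=r so that 5·z^6 is real positive (always possible by picking arg z appropriately) gives |f(z)| = e^{5r^6 + -3}, matching the bound. The additive constant -3 does not affect log log M(r) ~ 6·log r. Hence ρ = 6.
Therefore ρ = 6.

Order ρ = 6.


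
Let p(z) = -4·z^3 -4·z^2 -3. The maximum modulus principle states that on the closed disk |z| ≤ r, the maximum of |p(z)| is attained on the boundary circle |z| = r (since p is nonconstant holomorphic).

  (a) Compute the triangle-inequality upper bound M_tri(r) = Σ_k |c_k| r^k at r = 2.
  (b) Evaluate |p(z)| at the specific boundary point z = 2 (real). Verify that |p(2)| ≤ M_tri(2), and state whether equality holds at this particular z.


Coefficients: c_0 = -3, c_1 = 0, c_2 = -4, c_3 = -4. Radius r = 2.
Part (a). Triangle bound: M_tri(r) = Σ_k |c_k| r^k
  = |-3|·2^0 + |0|·2^1 + |-4|·2^2 + |-4|·2^3
  = 3 + 0 + 16 + 32 = 51.
This bounds M(r) := max_{|z|=r} |p(z)| from above; equality holds iff all terms c_k z^k can be made to align in phase at a single z on |z|=r.
Part (b). At z = 2 (real, on the circle |z| = r):
  p(2) = (-3)·2^0 + (0)·2^1 + (-4)·2^2 + (-4)·2^3 = -51.
  |p(2)| = 51.
Since all nonzero coefficients share the same sign, |p(2)| = 51 = M_tri(2); the triangle bound is attained at z = 2, so in fact M(r) = 51.

M_tri(2) = 51; |p(2)| = 51; equality at z=2: yes.


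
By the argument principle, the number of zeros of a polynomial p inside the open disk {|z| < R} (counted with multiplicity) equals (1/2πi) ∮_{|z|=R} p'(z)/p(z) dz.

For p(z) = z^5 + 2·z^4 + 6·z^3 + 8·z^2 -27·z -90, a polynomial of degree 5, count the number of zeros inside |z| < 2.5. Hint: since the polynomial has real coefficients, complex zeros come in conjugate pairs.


The zeros of p are: (-2 + 1i), (-2 - 1i), 2, (0 + 3i), (0 - 3i).
Their magnitudes are: 2.236, 2.236, 2, 3, 3.
Zeros with |z| < R = 2.5: (-2 + 1i), (-2 - 1i), 2.
Count = 3.
By the argument principle, (1/2πi) ∮_{|z|=R} p'(z)/p(z) dz equals exactly this count.

Number of zeros inside |z| < 2.5: 3.


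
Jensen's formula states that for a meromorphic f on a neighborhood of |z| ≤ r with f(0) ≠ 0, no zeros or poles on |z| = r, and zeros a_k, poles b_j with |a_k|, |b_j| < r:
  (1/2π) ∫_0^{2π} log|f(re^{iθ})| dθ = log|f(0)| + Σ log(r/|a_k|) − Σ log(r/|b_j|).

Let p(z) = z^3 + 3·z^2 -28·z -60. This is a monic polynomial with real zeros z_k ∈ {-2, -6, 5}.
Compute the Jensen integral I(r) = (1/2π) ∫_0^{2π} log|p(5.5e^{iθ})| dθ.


Zeros: -6, -2, 5; r = 5.5.
Inside |z| < r: -2, 5. Outside (|z| ≥ r): -6.
p(0) = -60, so log|p(0)| = log(60) = 4.0943.
Apply Jensen: I(r) = log|p(0)| + Σ_k log(r/|z_k|), summed over zeros inside |z| < r.
  log(r/|z_k|) for z_k = -2: log(5.5/2) = 1.0116
  log(r/|z_k|) for z_k = 5: log(5.5/5) = 0.0953
  Outside zeros (-6) contribute nothing to the Jensen sum.
Sum over inside zeros: 1.1069.
I(r) = log|p(0)| + (inside sum) = 4.0943 + 1.1069 = 5.2013.
Note: since some zeros are outside |z| ≤ r, the simplified n·log(r) form does NOT apply — only the inside zeros contribute.

I(r) ≈ 5.2013.


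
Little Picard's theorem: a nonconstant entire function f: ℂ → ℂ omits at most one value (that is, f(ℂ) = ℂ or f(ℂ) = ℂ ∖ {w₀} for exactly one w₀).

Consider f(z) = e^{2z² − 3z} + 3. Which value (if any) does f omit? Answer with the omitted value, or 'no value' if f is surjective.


Little Picard bounds the complement of f(ℂ) to at most one point.
The exponent g(z) = 2z² − 3z is a nonconstant polynomial, hence surjective onto ℂ. So e^{g(z)} takes every value in {e^w : w ∈ ℂ} = ℂ ∖ {0}. Adding 3 shifts the range to ℂ ∖ {3}. f omits exactly 3.

Omitted value: 3.


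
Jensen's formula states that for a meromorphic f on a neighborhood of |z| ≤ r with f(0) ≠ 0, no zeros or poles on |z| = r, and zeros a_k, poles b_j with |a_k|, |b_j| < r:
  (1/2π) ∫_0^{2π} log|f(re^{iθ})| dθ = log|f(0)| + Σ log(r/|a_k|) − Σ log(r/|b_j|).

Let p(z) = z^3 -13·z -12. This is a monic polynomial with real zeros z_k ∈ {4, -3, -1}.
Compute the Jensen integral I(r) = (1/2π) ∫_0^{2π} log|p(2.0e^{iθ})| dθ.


Zeros: -3, -1, 4; r = 2.0.
Inside |z| < r: -1. Outside (|z| ≥ r): -3, 4.
p(0) = -12, so log|p(0)| = log(12) = 2.4849.
Apply Jensen: I(r) = log|p(0)| + Σ_k log(r/|z_k|), summed over zeros inside |z| < r.
  log(r/|z_k|) for z_k = -1: log(2.0/1) = 0.6931
  Outside zeros (-3, 4) contribute nothing to the Jensen sum.
Sum over inside zeros: 0.6931.
I(r) = log|p(0)| + (inside sum) = 2.4849 + 0.6931 = 3.1781.
Note: since some zeros are outside |z| ≤ r, the simplified n·log(r) form does NOT apply — only the inside zeros contribute.

I(r) ≈ 3.1781.


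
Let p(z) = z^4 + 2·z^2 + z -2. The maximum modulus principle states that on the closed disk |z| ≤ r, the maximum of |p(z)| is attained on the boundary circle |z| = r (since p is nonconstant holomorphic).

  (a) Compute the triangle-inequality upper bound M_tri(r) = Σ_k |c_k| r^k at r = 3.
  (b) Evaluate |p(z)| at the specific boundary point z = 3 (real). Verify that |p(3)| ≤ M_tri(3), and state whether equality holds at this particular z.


Coefficients: c_0 = -2, c_1 = 1, c_2 = 2, c_3 = 0, c_4 = 1. Radius r = 3.
Part (a). Triangle bound: M_tri(r) = Σ_k |c_k| r^k
  = |-2|·3^0 + |1|·3^1 + |2|·3^2 + |0|·3^3 + |1|·3^4
  = 2 + 3 + 18 + 0 + 81 = 104.
This bounds M(r) := max_{|z|=r} |p(z)| from above; equality holds iff all terms c_k z^k can be made to align in phase at a single z on |z|=r.
Part (b). At z = 3 (real, on the circle |z| = r):
  p(3) = (-2)·3^0 + (1)·3^1 + (2)·3^2 + (0)·3^3 + (1)·3^4 = 100.
  |p(3)| = 100.
Check: |p(3)| = 100 ≤ 104 = M_tri(3). ✓ Equality does not hold at z = 3 (the coefficients have mixed signs, so the terms do not all align in phase there).

M_tri(3) = 104; |p(3)| = 100; equality at z=3: no.


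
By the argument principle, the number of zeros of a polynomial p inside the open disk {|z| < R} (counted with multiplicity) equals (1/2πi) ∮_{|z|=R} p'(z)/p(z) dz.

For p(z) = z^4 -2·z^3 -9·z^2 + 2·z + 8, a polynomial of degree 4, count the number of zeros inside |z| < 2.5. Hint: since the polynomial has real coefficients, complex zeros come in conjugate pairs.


The zeros of p are: 4, -2, -1, 1.
Their magnitudes are: 4, 2, 1, 1.
Zeros with |z| < R = 2.5: -2, -1, 1.
Count = 3.
By the argument principle, (1/2πi) ∮_{|z|=R} p'(z)/p(z) dz equals exactly this count.

Number of zeros inside |z| < 2.5: 3.


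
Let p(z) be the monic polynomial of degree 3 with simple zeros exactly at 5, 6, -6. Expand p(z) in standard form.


The polynomial is p(z) = ∏_{α ∈ S} (z − α), where S = {5, 6, -6}.
Expanding the product yields: p(z) = z^3 -5·z^2 -36·z + 180.
The resulting polynomial has degree 3 and real coefficients as required.

p(z) = z^3 -5·z^2 -36·z + 180.


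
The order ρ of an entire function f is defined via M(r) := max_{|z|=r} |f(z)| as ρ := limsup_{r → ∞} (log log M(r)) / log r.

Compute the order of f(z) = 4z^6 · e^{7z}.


M(r) = max_{|z|=r} |4|·|z|^6·|e^{7z}| = 4·r^6 · e^{7r^1} (the factors attain their maxima compatibly on |z|=r). Then log M(r) = log 4 + 6·log r + 7r^1, dominated by the last term, so log log M(r) ~ 1·log r. The polynomial factor 4z^6 contributes only a log r term and does not affect the order. ρ = 1.
Therefore ρ = 1.

Order ρ = 1.


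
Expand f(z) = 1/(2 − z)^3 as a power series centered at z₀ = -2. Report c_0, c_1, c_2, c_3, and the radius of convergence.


Let w = z − z₀, so z = z₀ + w.
Then 2 − z = 2 − (z₀ + w) = (2 − z₀) − w = 4 − w.
f(z) = 1/(4 − w)^3 = (1/(4)^3) · (1 − w/(4))^{−3}.
By the binomial series (1−u)^{−3} = Σ_{n≥0} C(n+2, 2) u^n for |u|<1, with u = w/(4):
  c_n = C(n+2, 2) / (4)^(n+3).
  c_0 = 1/(4)^3 = 1/64.
  c_1 = 3/(4)^4 = 3/256.
  c_2 = 6/(4)^5 = 3/512.
  c_3 = 10/(4)^6 = 5/2048.
The series is valid for |w/d| < 1, i.e. |z − z₀| < |d|.
Radius of convergence: R = |2 − z₀| = |4| = 4 (distance from z₀ to the singularity z = 2).

c_0 = 1/64, c_1 = 3/256, c_2 = 3/512, c_3 = 5/2048; R = 4.


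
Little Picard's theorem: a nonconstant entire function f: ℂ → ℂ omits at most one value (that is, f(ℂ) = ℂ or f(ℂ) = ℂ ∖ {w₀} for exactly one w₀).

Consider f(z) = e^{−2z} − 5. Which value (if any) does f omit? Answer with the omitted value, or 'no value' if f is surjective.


Little Picard bounds the complement of f(ℂ) to at most one point.
e^{−2z} is never zero on ℂ, so 1·e^{−2z} takes every value in ℂ ∖ {0}. Adding -5 shifts the range to ℂ ∖ {-5}. Thus f omits exactly the value -5.

Omitted value: -5.


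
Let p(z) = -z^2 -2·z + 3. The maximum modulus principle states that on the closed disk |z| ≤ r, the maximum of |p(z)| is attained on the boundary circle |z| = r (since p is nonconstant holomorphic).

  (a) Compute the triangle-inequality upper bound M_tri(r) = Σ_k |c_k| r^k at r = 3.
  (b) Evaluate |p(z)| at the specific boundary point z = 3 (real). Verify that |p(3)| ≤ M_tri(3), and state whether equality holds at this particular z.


Coefficients: c_0 = 3, c_1 = -2, c_2 = -1. Radius r = 3.
Part (a). Triangle bound: M_tri(r) = Σ_k |c_k| r^k
  = |3|·3^0 + |-2|·3^1 + |-1|·3^2
  = 3 + 6 + 9 = 18.
This bounds M(r) := max_{|z|=r} |p(z)| from above; equality holds iff all terms c_k z^k can be made to align in phase at a single z on |z|=r.
Part (b). At z = 3 (real, on the circle |z| = r):
  p(3) = (3)·3^0 + (-2)·3^1 + (-1)·3^2 = -12.
  |p(3)| = 12.
Check: |p(3)| = 12 ≤ 18 = M_tri(3). ✓ Equality does not hold at z = 3 (the coefficients have mixed signs, so the terms do not all align in phase there).

M_tri(3) = 18; |p(3)| = 12; equality at z=3: no.


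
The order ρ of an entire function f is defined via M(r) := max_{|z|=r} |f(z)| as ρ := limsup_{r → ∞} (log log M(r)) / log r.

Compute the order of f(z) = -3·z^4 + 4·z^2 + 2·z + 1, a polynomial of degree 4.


|f(z)| ≤ Σ|c_k|·r^k = O(r^4) as r → ∞. Polynomial growth is O(e^{r^ε}) for every ε > 0 (since r^4/e^{r^ε} → 0), so ρ ≤ ε for all ε > 0, i.e. ρ = 0. Every nonconstant polynomial has order 0.
Therefore ρ = 0.

Order ρ = 0.


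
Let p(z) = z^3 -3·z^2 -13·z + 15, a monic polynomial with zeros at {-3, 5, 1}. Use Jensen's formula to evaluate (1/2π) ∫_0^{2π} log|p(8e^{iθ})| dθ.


Zeros: -3, 1, 5; r = 8.
Inside |z| < r: -3, 1, 5. Outside (|z| ≥ r): ∅.
p(0) = 15, so log|p(0)| = log(15) = 2.7081.
Apply Jensen: I(r) = log|p(0)| + Σ_k log(r/|z_k|), summed over zeros inside |z| < r.
  log(r/|z_k|) for z_k = -3: log(8/3) = 0.9808
  log(r/|z_k|) for z_k = 5: log(8/5) = 0.4700
  log(r/|z_k|) for z_k = 1: log(8/1) = 2.0794
Sum over inside zeros: 3.5303.
I(r) = log|p(0)| + (inside sum) = 2.7081 + 3.5303 = 6.2383.
Closed form (all zeros inside, monic): I(r) = n·log(r) = 3·log(8) = 6.2383. ✓

I(r) ≈ 6.2383.


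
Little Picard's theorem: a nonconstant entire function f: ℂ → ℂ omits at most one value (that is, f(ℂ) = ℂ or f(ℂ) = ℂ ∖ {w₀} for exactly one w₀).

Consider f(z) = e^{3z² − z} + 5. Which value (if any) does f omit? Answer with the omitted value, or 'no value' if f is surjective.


Little Picard bounds the complement of f(ℂ) to at most one point.
The exponent g(z) = 3z² − z is a nonconstant polynomial, hence surjective onto ℂ. So e^{g(z)} takes every value in {e^w : w ∈ ℂ} = ℂ ∖ {0}. Adding 5 shifts the range to ℂ ∖ {5}. f omits exactly 5.

Omitted value: 5.


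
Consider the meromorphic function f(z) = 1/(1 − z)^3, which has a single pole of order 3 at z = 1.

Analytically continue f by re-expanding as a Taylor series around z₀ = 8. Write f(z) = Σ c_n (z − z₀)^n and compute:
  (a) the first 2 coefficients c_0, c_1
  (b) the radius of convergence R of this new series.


Let w = z − z₀, so z = z₀ + w.
Then 1 − z = 1 − (z₀ + w) = (1 − z₀) − w = -7 − w.
f(z) = 1/(-7 − w)^3 = (1/(-7)^3) · (1 − w/(-7))^{−3}.
By the binomial series (1−u)^{−3} = Σ_{n≥0} C(n+2, 2) u^n for |u|<1, with u = w/(-7):
  c_n = C(n+2, 2) / (-7)^(n+3).
  c_0 = 1/(-7)^3 = -1/343.
  c_1 = 3/(-7)^4 = 3/2401.
The series is valid for |w/d| < 1, i.e. |z − z₀| < |d|.
Radius of convergence: R = |1 − z₀| = |-7| = 7 (distance from z₀ to the singularity z = 1).

c_0 = -1/343, c_1 = 3/2401; R = 7.


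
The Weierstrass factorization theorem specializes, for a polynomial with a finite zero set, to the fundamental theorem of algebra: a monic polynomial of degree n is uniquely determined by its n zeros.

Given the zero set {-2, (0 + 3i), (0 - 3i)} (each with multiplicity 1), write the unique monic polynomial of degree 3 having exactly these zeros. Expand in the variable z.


The polynomial is p(z) = ∏_{α ∈ S} (z − α), where S = {-2, (0 + 3i), (0 - 3i)}.
Expanding the product yields: p(z) = z^3 + 2·z^2 + 9·z + 18.
Note conjugate pairs combine to real quadratics: (z − (0+3i))(z − (0−3i)) = z² + 9.
The resulting polynomial has degree 3 and real coefficients as required.

p(z) = z^3 + 2·z^2 + 9·z + 18.


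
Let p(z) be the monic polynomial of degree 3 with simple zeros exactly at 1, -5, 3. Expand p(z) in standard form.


The polynomial is p(z) = ∏_{α ∈ S} (z − α), where S = {1, -5, 3}.
Expanding the product yields: p(z) = z^3 + z^2 -17·z + 15.
The resulting polynomial has degree 3 and real coefficients as required.

p(z) = z^3 + z^2 -17·z + 15.


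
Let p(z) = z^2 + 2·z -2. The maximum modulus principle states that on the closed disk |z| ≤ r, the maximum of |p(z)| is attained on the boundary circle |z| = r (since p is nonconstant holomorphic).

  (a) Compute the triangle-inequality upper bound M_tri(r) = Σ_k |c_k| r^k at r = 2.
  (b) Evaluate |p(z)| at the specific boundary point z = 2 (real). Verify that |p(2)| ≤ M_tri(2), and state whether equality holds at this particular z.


Coefficients: c_0 = -2, c_1 = 2, c_2 = 1. Radius r = 2.
Part (a). Triangle bound: M_tri(r) = Σ_k |c_k| r^k
  = |-2|·2^0 + |2|·2^1 + |1|·2^2
  = 2 + 4 + 4 = 10.
This bounds M(r) := max_{|z|=r} |p(z)| from above; equality holds iff all terms c_k z^k can be made to align in phase at a single z on |z|=r.
Part (b). At z = 2 (real, on the circle |z| = r):
  p(2) = (-2)·2^0 + (2)·2^1 + (1)·2^2 = 6.
  |p(2)| = 6.
Check: |p(2)| = 6 ≤ 10 = M_tri(2). ✓ Equality does not hold at z = 2 (the coefficients have mixed signs, so the terms do not all align in phase there).

M_tri(2) = 10; |p(2)| = 6; equality at z=2: no.
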